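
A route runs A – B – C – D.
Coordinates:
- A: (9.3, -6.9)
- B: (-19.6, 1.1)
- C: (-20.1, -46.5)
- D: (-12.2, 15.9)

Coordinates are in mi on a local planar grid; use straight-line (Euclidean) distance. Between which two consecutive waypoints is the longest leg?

C–D

Leg distances:
A→B: 30.0 mi
B→C: 47.6 mi
C→D: 62.9 mi
The longest leg is C–D at 62.9 mi.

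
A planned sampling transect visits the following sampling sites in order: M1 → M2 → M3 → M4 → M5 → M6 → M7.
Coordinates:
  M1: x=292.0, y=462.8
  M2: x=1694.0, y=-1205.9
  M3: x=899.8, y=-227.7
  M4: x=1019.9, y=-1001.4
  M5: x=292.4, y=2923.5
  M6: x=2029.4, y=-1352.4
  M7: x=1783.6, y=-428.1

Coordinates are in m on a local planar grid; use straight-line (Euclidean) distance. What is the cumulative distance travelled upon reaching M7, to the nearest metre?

13786 m

Leg distances:
M1→M2: 2179.5 m  (cumulative 2179.5 m)
M2→M3: 1260.0 m  (cumulative 3439.5 m)
M3→M4: 783.0 m  (cumulative 4222.5 m)
M4→M5: 3991.8 m  (cumulative 8214.2 m)
M5→M6: 4615.2 m  (cumulative 12829.5 m)
M6→M7: 956.4 m  (cumulative 13785.9 m)
Cumulative distance at M7 ≈ 13786 m.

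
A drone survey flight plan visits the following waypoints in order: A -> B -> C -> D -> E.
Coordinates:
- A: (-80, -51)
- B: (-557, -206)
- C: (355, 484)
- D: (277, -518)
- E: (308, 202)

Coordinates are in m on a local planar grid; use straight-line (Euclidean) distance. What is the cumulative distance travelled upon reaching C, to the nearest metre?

Leg distances:
A→B: 501.6 m  (cumulative 501.6 m)
B→C: 1143.6 m  (cumulative 1645.2 m)
Cumulative distance at C ≈ 1645 m.

1645 m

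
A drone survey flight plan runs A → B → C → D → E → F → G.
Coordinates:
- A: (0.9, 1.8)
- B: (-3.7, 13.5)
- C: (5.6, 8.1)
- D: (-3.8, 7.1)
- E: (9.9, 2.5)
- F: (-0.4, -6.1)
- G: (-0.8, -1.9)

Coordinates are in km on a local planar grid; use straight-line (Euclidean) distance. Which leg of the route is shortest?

F–G

Leg distances:
A→B: 12.6 km
B→C: 10.8 km
C→D: 9.5 km
D→E: 14.5 km
E→F: 13.4 km
F→G: 4.2 km
The shortest leg is F–G at 4.2 km.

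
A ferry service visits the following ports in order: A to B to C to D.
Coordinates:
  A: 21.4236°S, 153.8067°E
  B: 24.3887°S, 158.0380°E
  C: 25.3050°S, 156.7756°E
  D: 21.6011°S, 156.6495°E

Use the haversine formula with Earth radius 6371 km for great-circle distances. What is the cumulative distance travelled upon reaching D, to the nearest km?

Leg distances:
A→B: 544.5 km  (cumulative 544.5 km)
B→C: 163.1 km  (cumulative 707.6 km)
C→D: 412.1 km  (cumulative 1119.7 km)
Cumulative distance at D ≈ 1120 km.

1120 km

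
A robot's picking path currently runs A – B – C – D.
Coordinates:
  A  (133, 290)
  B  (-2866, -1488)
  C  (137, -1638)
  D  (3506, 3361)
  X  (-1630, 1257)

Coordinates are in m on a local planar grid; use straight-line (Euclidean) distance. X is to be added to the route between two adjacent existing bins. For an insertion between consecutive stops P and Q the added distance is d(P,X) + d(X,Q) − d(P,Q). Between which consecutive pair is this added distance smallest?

between A and B

Added distance for inserting X between each consecutive pair:
A–B: 1534.8 m
B–C: 3395.3 m
C–D: 2913.6 m
Smallest added distance is 1534.8 m, inserting between A and B.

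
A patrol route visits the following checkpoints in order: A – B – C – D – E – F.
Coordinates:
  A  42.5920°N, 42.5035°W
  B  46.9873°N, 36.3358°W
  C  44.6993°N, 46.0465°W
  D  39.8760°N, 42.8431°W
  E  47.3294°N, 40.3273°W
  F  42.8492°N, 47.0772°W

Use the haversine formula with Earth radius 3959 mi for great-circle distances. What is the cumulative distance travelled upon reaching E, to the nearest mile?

Leg distances:
A→B: 428.4 mi  (cumulative 428.4 mi)
B→C: 493.0 mi  (cumulative 921.4 mi)
C→D: 371.3 mi  (cumulative 1292.7 mi)
D→E: 530.1 mi  (cumulative 1822.7 mi)
Cumulative distance at E ≈ 1823 mi.

1823 mi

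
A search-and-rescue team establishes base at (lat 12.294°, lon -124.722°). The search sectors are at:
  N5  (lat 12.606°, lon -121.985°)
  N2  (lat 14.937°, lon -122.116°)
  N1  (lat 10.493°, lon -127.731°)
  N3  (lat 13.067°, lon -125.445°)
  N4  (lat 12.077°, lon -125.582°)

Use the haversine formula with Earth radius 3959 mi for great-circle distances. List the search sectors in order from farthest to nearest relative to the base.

N2, N1, N5, N3, N4

Computing each great-circle distance from (lat 12.294°, lon -124.722°):
N2 (lat 14.937°, lon -122.116°): 252.9 mi
N1 (lat 10.493°, lon -127.731°): 238.8 mi
N5 (lat 12.606°, lon -121.985°): 185.9 mi
N3 (lat 13.067°, lon -125.445°): 72.3 mi
N4 (lat 12.077°, lon -125.582°): 60.0 mi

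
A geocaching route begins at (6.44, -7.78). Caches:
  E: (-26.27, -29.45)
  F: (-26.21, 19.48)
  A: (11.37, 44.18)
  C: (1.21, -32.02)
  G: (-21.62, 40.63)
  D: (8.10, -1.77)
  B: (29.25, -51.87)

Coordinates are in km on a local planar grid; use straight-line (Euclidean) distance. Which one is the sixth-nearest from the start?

A

Distance to each, sorted:
D: 6.2 km
C: 24.8 km
E: 39.2 km
F: 42.5 km
B: 49.6 km
A: 52.2 km
G: 56.0 km
The sixth-nearest is A at 52.2 km.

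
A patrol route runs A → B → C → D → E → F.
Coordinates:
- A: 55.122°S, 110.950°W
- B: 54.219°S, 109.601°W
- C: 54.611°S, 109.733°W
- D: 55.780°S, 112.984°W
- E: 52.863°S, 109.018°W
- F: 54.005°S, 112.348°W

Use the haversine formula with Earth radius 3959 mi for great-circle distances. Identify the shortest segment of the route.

B–C

Leg distances:
A→B: 82.5 mi
B→C: 27.6 mi
C→D: 151.5 mi
D→E: 257.2 mi
E→F: 158.1 mi
The shortest leg is B–C at 27.6 mi.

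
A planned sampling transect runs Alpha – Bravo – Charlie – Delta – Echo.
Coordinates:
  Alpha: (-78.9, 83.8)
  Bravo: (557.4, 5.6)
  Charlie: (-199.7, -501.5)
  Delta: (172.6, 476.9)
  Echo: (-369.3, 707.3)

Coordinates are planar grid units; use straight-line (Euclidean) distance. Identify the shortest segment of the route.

Leg distances:
Alpha→Bravo: 641.1
Bravo→Charlie: 911.2
Charlie→Delta: 1046.8
Delta→Echo: 588.8
The shortest leg is Delta–Echo at 588.8.

Delta–Echo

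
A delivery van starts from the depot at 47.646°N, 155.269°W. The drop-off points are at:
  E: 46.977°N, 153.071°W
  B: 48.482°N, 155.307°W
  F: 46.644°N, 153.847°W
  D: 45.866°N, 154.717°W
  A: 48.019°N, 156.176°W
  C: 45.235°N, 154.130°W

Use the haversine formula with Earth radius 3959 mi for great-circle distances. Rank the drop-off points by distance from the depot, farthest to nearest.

Computing each great-circle distance from 47.646°N, 155.269°W:
C 45.235°N, 154.130°W: 175.2 mi
D 45.866°N, 154.717°W: 125.7 mi
E 46.977°N, 153.071°W: 112.9 mi
F 46.644°N, 153.847°W: 96.2 mi
B 48.482°N, 155.307°W: 57.8 mi
A 48.019°N, 156.176°W: 49.3 mi

C, D, E, F, B, A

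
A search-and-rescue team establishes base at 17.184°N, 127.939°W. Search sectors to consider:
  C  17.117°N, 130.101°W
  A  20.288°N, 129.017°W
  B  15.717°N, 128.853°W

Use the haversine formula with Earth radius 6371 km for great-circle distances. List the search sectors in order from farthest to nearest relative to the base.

A, C, B

Distance from the base at 17.184°N, 127.939°W to each:
A 20.288°N, 129.017°W: 363.3 km
C 17.117°N, 130.101°W: 229.8 km
B 15.717°N, 128.853°W: 190.0 km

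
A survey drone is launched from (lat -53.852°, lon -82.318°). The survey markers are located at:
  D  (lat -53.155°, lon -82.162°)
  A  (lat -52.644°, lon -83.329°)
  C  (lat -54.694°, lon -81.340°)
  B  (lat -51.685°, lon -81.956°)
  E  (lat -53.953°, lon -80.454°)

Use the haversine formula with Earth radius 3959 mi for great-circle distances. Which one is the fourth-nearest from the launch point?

A

Distances from the launch point ((lat -53.852°, lon -82.318°)):
D: 48.6 mi
C: 70.3 mi
E: 76.2 mi
A: 93.3 mi
B: 150.5 mi
The fourth-nearest is A at 93.3 mi.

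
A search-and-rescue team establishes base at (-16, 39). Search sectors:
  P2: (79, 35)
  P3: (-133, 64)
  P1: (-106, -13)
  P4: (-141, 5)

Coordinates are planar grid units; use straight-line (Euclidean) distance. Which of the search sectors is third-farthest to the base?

Distance to each, sorted:
P4: 129.5
P3: 119.6
P1: 103.9
P2: 95.1
The third-farthest is P1 at 103.9.

P1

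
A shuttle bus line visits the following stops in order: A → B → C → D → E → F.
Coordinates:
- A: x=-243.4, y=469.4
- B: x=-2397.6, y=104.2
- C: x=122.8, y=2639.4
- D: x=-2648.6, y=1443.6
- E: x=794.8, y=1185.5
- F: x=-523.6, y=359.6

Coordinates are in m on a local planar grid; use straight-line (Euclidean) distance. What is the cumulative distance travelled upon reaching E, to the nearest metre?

Leg distances:
A→B: 2184.9 m  (cumulative 2184.9 m)
B→C: 3574.9 m  (cumulative 5759.8 m)
C→D: 3018.4 m  (cumulative 8778.2 m)
D→E: 3453.1 m  (cumulative 12231.2 m)
Cumulative distance at E ≈ 12231 m.

12231 m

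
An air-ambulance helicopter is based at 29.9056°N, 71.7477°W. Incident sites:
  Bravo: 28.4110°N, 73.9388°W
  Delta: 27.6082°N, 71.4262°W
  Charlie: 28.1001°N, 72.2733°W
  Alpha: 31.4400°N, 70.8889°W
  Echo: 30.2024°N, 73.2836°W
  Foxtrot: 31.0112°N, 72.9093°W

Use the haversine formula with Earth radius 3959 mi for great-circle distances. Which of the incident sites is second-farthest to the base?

Delta

Distances from the base (29.9056°N, 71.7477°W):
Bravo: 167.8 mi
Delta: 159.9 mi
Charlie: 128.7 mi
Alpha: 117.7 mi
Foxtrot: 103.1 mi
Echo: 94.1 mi
The second-farthest is Delta at 159.9 mi.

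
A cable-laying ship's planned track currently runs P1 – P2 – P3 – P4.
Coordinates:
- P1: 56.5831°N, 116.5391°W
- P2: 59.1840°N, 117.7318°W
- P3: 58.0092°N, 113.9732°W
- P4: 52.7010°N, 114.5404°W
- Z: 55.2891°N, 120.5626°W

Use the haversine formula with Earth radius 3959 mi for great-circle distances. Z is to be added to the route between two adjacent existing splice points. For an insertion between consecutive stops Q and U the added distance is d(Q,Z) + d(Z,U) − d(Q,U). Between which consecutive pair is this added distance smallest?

Added distance for inserting Z between each consecutive pair:
P1–P2: 283.7 mi
P2–P3: 444.2 mi
P3–P4: 248.2 mi
Smallest added distance is 248.2 mi, inserting between P3 and P4.

between P3 and P4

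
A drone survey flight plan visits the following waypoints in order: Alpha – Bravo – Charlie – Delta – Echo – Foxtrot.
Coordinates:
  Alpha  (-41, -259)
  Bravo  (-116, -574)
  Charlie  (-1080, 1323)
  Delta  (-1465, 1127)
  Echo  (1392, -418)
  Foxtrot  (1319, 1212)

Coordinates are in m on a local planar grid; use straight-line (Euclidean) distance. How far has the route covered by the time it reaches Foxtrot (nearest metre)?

7763 m

Leg distances:
Alpha→Bravo: 323.8 m  (cumulative 323.8 m)
Bravo→Charlie: 2127.9 m  (cumulative 2451.7 m)
Charlie→Delta: 432.0 m  (cumulative 2883.7 m)
Delta→Echo: 3248.0 m  (cumulative 6131.7 m)
Echo→Foxtrot: 1631.6 m  (cumulative 7763.3 m)
Cumulative distance at Foxtrot ≈ 7763 m.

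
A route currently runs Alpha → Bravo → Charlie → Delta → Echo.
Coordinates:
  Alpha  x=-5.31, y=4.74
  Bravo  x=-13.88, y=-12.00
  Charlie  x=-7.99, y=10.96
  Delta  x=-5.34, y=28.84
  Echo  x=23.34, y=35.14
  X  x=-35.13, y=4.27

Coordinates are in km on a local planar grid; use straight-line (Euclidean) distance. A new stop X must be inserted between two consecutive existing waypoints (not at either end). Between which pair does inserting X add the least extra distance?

between Bravo and Charlie

Added distance for inserting X between each consecutive pair:
Alpha–Bravo: 37.8 km
Bravo–Charlie: 31.0 km
Charlie–Delta: 48.5 km
Delta–Echo: 75.4 km
Smallest added distance is 31.0 km, inserting between Bravo and Charlie.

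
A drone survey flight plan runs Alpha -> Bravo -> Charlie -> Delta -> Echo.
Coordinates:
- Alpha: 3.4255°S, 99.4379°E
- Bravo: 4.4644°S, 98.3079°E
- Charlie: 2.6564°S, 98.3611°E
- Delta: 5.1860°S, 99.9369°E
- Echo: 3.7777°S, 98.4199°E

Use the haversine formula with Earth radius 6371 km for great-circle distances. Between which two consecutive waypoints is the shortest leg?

Leg distances:
Alpha→Bravo: 170.5 km
Bravo→Charlie: 201.1 km
Charlie→Delta: 331.2 km
Delta→Echo: 229.8 km
The shortest leg is Alpha–Bravo at 170.5 km.

Alpha–Bravo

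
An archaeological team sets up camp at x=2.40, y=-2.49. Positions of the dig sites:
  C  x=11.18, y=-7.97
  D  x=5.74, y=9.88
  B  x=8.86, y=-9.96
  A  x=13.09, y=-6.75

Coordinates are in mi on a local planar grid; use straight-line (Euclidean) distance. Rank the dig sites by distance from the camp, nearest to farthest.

B, C, A, D

Distances from the camp:
B x=8.86, y=-9.96: 9.9 mi
C x=11.18, y=-7.97: 10.3 mi
A x=13.09, y=-6.75: 11.5 mi
D x=5.74, y=9.88: 12.8 mi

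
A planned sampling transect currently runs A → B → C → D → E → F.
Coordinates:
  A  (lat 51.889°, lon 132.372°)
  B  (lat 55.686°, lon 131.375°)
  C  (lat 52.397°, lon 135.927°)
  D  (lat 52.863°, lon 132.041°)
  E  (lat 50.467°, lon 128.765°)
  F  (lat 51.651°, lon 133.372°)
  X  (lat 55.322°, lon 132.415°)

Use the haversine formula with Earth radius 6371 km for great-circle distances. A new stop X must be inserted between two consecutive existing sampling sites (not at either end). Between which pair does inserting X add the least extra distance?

Added distance for inserting X between each consecutive pair:
A–B: 31.5 km
B–C: 4.4 km
C–D: 405.6 km
D–E: 517.8 km
E–F: 657.9 km
Smallest added distance is 4.4 km, inserting between B and C.

between B and C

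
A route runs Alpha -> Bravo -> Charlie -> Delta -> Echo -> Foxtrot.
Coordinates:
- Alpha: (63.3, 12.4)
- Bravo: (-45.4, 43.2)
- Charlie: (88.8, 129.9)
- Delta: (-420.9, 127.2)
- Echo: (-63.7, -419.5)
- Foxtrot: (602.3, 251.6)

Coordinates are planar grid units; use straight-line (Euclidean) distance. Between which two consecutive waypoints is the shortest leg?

Leg distances:
Alpha→Bravo: 113.0
Bravo→Charlie: 159.8
Charlie→Delta: 509.7
Delta→Echo: 653.0
Echo→Foxtrot: 945.5
The shortest leg is Alpha–Bravo at 113.0.

Alpha–Bravo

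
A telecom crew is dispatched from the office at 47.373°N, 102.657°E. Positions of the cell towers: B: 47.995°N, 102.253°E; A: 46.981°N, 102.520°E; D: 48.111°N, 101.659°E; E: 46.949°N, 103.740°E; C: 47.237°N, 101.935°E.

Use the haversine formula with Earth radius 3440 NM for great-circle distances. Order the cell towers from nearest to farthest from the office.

A, C, B, E, D

Computing each great-circle distance from 47.373°N, 102.657°E:
A 46.981°N, 102.520°E: 24.2 NM
C 47.237°N, 101.935°E: 30.5 NM
B 47.995°N, 102.253°E: 40.8 NM
E 46.949°N, 103.740°E: 51.0 NM
D 48.111°N, 101.659°E: 59.9 NM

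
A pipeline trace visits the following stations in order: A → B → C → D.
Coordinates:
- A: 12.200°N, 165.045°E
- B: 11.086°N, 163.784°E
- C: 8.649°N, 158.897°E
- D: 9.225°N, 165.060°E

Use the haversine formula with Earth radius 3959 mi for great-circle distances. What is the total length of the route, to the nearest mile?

910 mi

Leg distances:
A→B: 114.9 mi  (cumulative 114.9 mi)
B→C: 372.8 mi  (cumulative 487.8 mi)
C→D: 422.6 mi  (cumulative 910.3 mi)
Total route length ≈ 910 mi.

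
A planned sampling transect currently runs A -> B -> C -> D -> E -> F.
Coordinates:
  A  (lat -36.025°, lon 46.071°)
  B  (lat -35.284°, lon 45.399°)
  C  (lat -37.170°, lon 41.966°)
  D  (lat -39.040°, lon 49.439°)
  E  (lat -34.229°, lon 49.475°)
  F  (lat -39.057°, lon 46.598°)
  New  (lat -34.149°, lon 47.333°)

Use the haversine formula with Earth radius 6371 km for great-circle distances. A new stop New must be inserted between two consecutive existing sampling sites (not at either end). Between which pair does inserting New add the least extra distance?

between E and F

Added distance for inserting New between each consecutive pair:
A–B: 353.0 km
B–C: 434.4 km
C–D: 479.2 km
D–E: 237.6 km
E–F: 151.9 km
Smallest added distance is 151.9 km, inserting between E and F.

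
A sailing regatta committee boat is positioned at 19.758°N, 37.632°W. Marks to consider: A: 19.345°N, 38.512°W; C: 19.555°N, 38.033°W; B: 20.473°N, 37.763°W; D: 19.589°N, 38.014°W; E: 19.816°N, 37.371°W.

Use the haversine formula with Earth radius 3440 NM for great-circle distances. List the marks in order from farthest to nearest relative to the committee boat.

Distances from the committee boat:
A 19.345°N, 38.512°W: 55.6 NM
B 20.473°N, 37.763°W: 43.6 NM
C 19.555°N, 38.033°W: 25.7 NM
D 19.589°N, 38.014°W: 23.9 NM
E 19.816°N, 37.371°W: 15.2 NM

A, B, C, D, E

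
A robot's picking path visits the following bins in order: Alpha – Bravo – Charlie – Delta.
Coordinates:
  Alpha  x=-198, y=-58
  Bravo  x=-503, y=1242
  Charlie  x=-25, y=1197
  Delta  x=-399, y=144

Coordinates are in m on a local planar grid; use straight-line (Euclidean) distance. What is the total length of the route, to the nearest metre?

2933 m

Leg distances:
Alpha→Bravo: 1335.3 m  (cumulative 1335.3 m)
Bravo→Charlie: 480.1 m  (cumulative 1815.4 m)
Charlie→Delta: 1117.4 m  (cumulative 2932.9 m)
Total route length ≈ 2933 m.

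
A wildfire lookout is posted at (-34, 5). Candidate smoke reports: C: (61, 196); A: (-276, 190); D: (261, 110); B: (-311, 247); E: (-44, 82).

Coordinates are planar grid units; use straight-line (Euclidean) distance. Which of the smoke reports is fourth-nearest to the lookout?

Distance to each, sorted:
E: 77.6
C: 213.3
A: 304.6
D: 313.1
B: 367.8
The fourth-nearest is D at 313.1.

D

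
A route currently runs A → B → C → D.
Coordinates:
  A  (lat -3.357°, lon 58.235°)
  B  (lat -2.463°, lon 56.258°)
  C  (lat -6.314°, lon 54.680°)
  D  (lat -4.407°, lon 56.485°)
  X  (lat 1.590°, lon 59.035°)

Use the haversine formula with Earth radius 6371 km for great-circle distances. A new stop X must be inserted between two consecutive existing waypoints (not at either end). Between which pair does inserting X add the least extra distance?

between A and B

Added distance for inserting X between each consecutive pair:
A–B: 862.5 km
B–C: 1086.8 km
C–D: 1436.2 km
Smallest added distance is 862.5 km, inserting between A and B.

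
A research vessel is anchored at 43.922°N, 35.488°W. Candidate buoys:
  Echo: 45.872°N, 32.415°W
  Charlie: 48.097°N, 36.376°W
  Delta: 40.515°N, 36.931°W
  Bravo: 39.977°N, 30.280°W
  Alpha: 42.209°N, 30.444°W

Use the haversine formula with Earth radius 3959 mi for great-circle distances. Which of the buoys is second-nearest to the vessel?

Distances from the vessel (43.922°N, 35.488°W):
Echo: 201.9 mi
Delta: 246.7 mi
Alpha: 280.7 mi
Charlie: 291.6 mi
Bravo: 381.9 mi
The second-nearest is Delta at 246.7 mi.

Delta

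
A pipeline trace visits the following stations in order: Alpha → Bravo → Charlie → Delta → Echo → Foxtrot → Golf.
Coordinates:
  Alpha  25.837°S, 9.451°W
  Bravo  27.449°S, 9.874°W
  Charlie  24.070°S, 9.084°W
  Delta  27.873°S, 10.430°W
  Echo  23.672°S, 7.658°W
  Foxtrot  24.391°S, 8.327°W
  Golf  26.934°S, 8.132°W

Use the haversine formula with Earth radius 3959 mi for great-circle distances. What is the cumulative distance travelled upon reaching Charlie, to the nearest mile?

Leg distances:
Alpha→Bravo: 114.4 mi  (cumulative 114.4 mi)
Bravo→Charlie: 238.6 mi  (cumulative 353.0 mi)
Cumulative distance at Charlie ≈ 353 mi.

353 mi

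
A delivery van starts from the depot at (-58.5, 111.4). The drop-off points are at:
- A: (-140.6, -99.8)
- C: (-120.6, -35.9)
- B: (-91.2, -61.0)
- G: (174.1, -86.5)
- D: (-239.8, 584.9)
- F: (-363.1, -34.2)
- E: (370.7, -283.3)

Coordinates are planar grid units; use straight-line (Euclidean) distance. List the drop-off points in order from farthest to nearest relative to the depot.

E, D, F, G, A, B, C

Computing each straight-line distance from (-58.5, 111.4):
E (370.7, -283.3): 583.1
D (-239.8, 584.9): 507.0
F (-363.1, -34.2): 337.6
G (174.1, -86.5): 305.4
A (-140.6, -99.8): 226.6
B (-91.2, -61.0): 175.5
C (-120.6, -35.9): 159.9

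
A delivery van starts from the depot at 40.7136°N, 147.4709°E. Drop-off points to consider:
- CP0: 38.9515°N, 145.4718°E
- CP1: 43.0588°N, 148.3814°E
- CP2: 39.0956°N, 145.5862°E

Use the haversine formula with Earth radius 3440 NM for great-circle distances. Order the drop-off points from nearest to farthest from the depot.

CP2, CP0, CP1

Distance from the depot at 40.7136°N, 147.4709°E to each:
CP2 39.0956°N, 145.5862°E: 130.3 NM
CP0 38.9515°N, 145.4718°E: 140.3 NM
CP1 43.0588°N, 148.3814°E: 146.6 NM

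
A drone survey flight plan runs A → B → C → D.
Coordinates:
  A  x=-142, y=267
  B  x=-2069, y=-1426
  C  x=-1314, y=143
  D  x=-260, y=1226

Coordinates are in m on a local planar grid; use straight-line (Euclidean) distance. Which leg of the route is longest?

A–B

Leg distances:
A→B: 2565.1 m
B→C: 1741.2 m
C→D: 1511.2 m
The longest leg is A–B at 2565.1 m.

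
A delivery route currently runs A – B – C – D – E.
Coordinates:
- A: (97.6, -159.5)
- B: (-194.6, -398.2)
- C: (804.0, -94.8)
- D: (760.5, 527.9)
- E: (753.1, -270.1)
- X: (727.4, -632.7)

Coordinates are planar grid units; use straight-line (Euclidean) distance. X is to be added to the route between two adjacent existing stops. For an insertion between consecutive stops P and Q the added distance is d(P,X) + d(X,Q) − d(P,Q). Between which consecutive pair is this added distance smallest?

between B and C

Added distance for inserting X between each consecutive pair:
A–B: 1361.8
B–C: 451.0
C–D: 1080.2
D–E: 726.5
Smallest added distance is 451.0, inserting between B and C.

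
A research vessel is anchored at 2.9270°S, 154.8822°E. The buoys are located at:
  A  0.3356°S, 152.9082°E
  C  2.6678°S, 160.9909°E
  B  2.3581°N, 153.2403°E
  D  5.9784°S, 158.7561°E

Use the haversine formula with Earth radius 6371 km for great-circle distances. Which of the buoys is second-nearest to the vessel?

Distance to each, sorted:
A: 362.2 km
D: 547.3 km
B: 615.4 km
C: 679.1 km
The second-nearest is D at 547.3 km.

D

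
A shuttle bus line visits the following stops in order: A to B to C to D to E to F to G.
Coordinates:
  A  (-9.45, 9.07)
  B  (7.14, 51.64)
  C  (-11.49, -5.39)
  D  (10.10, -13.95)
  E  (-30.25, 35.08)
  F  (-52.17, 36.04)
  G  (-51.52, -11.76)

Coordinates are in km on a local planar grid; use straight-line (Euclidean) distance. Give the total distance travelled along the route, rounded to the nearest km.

Leg distances:
A→B: 45.7 km  (cumulative 45.7 km)
B→C: 60.0 km  (cumulative 105.7 km)
C→D: 23.2 km  (cumulative 128.9 km)
D→E: 63.5 km  (cumulative 192.4 km)
E→F: 21.9 km  (cumulative 214.3 km)
F→G: 47.8 km  (cumulative 262.2 km)
Total route length ≈ 262 km.

262 km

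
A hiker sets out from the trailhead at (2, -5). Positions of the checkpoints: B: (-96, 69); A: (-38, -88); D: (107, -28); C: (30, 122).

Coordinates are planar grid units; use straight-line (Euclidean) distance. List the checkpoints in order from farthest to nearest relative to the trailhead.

C, B, D, A

Distances from the trailhead:
C (30, 122): 130.0
B (-96, 69): 122.8
D (107, -28): 107.5
A (-38, -88): 92.1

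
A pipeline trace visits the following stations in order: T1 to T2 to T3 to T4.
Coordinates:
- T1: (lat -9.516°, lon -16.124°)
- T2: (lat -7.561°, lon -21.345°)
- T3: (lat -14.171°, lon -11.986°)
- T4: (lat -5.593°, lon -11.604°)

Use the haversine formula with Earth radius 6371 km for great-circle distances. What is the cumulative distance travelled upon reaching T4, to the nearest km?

Leg distances:
T1→T2: 613.9 km  (cumulative 613.9 km)
T2→T3: 1258.3 km  (cumulative 1872.2 km)
T3→T4: 954.7 km  (cumulative 2826.9 km)
Cumulative distance at T4 ≈ 2827 km.

2827 km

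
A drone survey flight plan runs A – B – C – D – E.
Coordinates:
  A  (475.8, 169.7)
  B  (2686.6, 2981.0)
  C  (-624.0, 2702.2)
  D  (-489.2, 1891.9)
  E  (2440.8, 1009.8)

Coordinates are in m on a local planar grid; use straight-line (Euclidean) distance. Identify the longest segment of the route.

Leg distances:
A→B: 3576.5 m
B→C: 3322.3 m
C→D: 821.4 m
D→E: 3059.9 m
The longest leg is A–B at 3576.5 m.

A–B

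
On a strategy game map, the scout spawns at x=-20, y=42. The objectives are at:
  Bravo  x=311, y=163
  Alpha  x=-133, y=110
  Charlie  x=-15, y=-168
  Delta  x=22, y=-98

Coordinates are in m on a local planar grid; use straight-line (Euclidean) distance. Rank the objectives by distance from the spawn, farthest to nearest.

Distances from the spawn:
Bravo x=311, y=163: 352.4 m
Charlie x=-15, y=-168: 210.1 m
Delta x=22, y=-98: 146.2 m
Alpha x=-133, y=110: 131.9 m

Bravo, Charlie, Delta, Alpha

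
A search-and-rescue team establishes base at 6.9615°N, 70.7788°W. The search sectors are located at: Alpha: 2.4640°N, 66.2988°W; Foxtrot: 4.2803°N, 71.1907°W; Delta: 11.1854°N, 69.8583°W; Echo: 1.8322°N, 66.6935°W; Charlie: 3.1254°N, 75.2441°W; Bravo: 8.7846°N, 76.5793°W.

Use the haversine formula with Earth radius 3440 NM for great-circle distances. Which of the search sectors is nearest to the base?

Distance to each, sorted:
Foxtrot: 162.8 NM
Delta: 259.4 NM
Charlie: 352.6 NM
Bravo: 361.9 NM
Alpha: 380.4 NM
Echo: 393.2 NM
The nearest is Foxtrot at 162.8 NM.

Foxtrot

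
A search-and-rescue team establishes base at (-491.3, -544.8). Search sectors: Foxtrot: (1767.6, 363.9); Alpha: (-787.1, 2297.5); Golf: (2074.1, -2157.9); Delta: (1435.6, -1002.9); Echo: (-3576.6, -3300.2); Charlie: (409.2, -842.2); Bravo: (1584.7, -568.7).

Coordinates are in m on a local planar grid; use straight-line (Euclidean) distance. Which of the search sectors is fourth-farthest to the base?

Foxtrot

Distances from the base ((-491.3, -544.8)):
Echo: 4136.6 m
Golf: 3030.4 m
Alpha: 2857.7 m
Foxtrot: 2434.8 m
Bravo: 2076.1 m
Delta: 1980.6 m
Charlie: 948.3 m
The fourth-farthest is Foxtrot at 2434.8 m.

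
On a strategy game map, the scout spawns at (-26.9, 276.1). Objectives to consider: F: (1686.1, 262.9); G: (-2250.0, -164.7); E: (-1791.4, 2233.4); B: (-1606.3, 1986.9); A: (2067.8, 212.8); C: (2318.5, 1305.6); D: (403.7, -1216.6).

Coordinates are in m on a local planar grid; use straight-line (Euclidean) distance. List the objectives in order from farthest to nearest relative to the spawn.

E, C, B, G, A, F, D

Computing each straight-line distance from (-26.9, 276.1):
E (-1791.4, 2233.4): 2635.2 m
C (2318.5, 1305.6): 2561.4 m
B (-1606.3, 1986.9): 2328.4 m
G (-2250.0, -164.7): 2266.4 m
A (2067.8, 212.8): 2095.7 m
F (1686.1, 262.9): 1713.1 m
D (403.7, -1216.6): 1553.6 m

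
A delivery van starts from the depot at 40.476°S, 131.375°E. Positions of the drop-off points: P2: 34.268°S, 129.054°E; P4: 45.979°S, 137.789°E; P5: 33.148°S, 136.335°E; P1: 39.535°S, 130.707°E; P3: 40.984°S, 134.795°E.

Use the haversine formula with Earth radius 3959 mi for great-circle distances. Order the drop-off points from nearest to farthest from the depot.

Distances from the depot:
P1 39.535°S, 130.707°E: 74.0 mi
P3 40.984°S, 134.795°E: 182.5 mi
P2 34.268°S, 129.054°E: 447.4 mi
P4 45.979°S, 137.789°E: 498.5 mi
P5 33.148°S, 136.335°E: 575.7 mi

P1, P3, P2, P4, P5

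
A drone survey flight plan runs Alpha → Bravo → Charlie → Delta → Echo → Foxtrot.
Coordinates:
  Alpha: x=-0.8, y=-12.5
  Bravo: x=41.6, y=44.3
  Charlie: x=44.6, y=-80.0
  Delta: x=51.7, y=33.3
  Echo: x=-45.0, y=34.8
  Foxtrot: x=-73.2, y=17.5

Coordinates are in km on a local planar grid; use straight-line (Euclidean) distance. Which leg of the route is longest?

Leg distances:
Alpha→Bravo: 70.9 km
Bravo→Charlie: 124.3 km
Charlie→Delta: 113.5 km
Delta→Echo: 96.7 km
Echo→Foxtrot: 33.1 km
The longest leg is Bravo–Charlie at 124.3 km.

Bravo–Charlie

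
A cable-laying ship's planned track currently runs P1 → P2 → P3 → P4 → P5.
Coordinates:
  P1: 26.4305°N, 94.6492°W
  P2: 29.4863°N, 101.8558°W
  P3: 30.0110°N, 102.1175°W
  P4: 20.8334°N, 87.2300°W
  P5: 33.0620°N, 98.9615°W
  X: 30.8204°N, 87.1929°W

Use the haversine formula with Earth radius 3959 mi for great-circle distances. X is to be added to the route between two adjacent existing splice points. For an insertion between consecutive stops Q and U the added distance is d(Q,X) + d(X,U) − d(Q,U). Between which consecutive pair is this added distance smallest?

between P4 and P5

Added distance for inserting X between each consecutive pair:
P1–P2: 936.8 mi
P2–P3: 1731.2 mi
P3–P4: 457.4 mi
P4–P5: 286.8 mi
Smallest added distance is 286.8 mi, inserting between P4 and P5.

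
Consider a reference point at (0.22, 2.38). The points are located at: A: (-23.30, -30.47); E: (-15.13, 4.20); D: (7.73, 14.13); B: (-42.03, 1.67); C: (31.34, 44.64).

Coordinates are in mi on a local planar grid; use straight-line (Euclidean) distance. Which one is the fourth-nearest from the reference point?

B

Distances from the reference point ((0.22, 2.38)):
D: 13.9 mi
E: 15.5 mi
A: 40.4 mi
B: 42.3 mi
C: 52.5 mi
The fourth-nearest is B at 42.3 mi.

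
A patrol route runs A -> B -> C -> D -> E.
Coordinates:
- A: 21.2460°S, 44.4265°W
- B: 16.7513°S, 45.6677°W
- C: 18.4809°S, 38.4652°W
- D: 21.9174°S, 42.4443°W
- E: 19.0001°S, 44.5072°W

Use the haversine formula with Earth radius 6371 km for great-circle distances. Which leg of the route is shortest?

Leg distances:
A→B: 516.5 km
B→C: 787.1 km
C→D: 564.2 km
D→E: 389.1 km
The shortest leg is D–E at 389.1 km.

D–E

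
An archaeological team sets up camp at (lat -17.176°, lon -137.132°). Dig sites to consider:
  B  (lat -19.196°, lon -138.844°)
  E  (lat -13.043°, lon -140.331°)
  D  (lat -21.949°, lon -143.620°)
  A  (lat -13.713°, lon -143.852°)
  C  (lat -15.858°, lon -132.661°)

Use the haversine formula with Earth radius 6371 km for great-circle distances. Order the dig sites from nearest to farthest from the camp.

B, C, E, A, D

Distances from the camp:
B (lat -19.196°, lon -138.844°): 288.4 km
C (lat -15.858°, lon -132.661°): 498.6 km
E (lat -13.043°, lon -140.331°): 573.6 km
A (lat -13.713°, lon -143.852°): 816.6 km
D (lat -21.949°, lon -143.620°): 862.2 km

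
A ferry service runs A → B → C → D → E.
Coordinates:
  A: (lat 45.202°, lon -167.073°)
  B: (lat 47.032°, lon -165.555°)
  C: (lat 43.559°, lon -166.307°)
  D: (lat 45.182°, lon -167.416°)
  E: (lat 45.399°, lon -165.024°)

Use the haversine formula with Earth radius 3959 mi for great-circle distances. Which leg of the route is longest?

B–C

Leg distances:
A→B: 145.9 mi
B→C: 242.7 mi
C→D: 124.8 mi
D→E: 117.2 mi
The longest leg is B–C at 242.7 mi.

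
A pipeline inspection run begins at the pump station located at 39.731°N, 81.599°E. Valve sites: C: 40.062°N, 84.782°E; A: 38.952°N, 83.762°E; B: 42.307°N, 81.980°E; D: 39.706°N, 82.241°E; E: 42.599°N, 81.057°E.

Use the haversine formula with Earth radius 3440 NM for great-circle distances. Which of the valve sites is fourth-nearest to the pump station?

Distance to each, sorted:
D: 29.7 NM
A: 110.8 NM
C: 147.9 NM
B: 155.6 NM
E: 173.9 NM
The fourth-nearest is B at 155.6 NM.

B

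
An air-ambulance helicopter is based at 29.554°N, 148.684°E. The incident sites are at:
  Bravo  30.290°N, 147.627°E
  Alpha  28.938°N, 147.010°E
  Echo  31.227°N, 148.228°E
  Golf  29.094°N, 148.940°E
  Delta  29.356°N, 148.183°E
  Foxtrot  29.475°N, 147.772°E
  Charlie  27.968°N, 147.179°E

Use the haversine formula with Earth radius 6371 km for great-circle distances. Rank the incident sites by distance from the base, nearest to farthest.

Delta, Golf, Foxtrot, Bravo, Alpha, Echo, Charlie

Distances from the base:
Delta 29.356°N, 148.183°E: 53.3 km
Golf 29.094°N, 148.940°E: 56.9 km
Foxtrot 29.475°N, 147.772°E: 88.7 km
Bravo 30.290°N, 147.627°E: 130.7 km
Alpha 28.938°N, 147.010°E: 176.3 km
Echo 31.227°N, 148.228°E: 191.1 km
Charlie 27.968°N, 147.179°E: 229.4 km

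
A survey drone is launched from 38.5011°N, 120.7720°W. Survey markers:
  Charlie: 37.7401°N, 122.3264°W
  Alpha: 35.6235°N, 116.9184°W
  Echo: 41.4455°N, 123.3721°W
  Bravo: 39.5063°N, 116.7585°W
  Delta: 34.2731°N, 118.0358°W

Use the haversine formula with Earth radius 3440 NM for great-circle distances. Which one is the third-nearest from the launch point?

Distances from the launch point (38.5011°N, 120.7720°W):
Charlie: 86.5 NM
Bravo: 196.7 NM
Echo: 213.4 NM
Alpha: 252.8 NM
Delta: 286.2 NM
The third-nearest is Echo at 213.4 NM.

Echo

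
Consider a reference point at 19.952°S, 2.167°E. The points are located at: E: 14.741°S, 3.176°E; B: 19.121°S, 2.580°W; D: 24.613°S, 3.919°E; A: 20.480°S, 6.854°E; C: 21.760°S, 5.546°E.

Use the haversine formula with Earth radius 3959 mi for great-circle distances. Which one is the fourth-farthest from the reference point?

Distances from the reference point (19.952°S, 2.167°E):
E: 366.2 mi
D: 341.0 mi
B: 314.4 mi
A: 306.1 mi
C: 251.4 mi
The fourth-farthest is A at 306.1 mi.

A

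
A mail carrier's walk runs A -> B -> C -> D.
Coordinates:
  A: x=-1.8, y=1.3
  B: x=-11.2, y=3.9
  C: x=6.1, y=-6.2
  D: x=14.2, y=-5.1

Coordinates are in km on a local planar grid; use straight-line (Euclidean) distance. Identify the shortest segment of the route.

Leg distances:
A→B: 9.8 km
B→C: 20.0 km
C→D: 8.2 km
The shortest leg is C–D at 8.2 km.

C–D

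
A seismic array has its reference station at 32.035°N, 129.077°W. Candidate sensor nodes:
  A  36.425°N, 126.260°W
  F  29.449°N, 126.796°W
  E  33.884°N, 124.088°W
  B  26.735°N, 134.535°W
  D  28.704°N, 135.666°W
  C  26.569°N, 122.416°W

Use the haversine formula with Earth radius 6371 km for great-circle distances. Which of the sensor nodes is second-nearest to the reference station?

E

Distances from the reference station (32.035°N, 129.077°W):
F: 360.8 km
E: 508.8 km
A: 552.5 km
D: 732.4 km
B: 791.5 km
C: 886.5 km
The second-nearest is E at 508.8 km.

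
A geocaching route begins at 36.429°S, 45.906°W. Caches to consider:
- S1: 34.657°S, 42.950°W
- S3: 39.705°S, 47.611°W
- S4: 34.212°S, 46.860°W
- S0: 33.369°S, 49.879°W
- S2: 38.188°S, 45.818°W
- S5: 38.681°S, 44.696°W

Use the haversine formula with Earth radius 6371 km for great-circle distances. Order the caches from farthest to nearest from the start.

Distances from the start:
S0 33.369°S, 49.879°W: 497.0 km
S3 39.705°S, 47.611°W: 393.6 km
S1 34.657°S, 42.950°W: 332.2 km
S5 38.681°S, 44.696°W: 272.2 km
S4 34.212°S, 46.860°W: 261.3 km
S2 38.188°S, 45.818°W: 195.7 km

S0, S3, S1, S5, S4, S2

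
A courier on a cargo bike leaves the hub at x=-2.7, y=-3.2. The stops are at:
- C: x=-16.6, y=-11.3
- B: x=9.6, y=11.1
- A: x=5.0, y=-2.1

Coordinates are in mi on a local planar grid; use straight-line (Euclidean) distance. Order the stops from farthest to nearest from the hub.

B, C, A

Distances from the hub:
B x=9.6, y=11.1: 18.9 mi
C x=-16.6, y=-11.3: 16.1 mi
A x=5.0, y=-2.1: 7.8 mi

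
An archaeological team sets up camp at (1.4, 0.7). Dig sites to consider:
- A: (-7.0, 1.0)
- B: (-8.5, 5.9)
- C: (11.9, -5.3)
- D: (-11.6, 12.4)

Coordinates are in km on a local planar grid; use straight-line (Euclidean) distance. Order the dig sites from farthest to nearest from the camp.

Computing each straight-line distance from (1.4, 0.7):
D (-11.6, 12.4): 17.5 km
C (11.9, -5.3): 12.1 km
B (-8.5, 5.9): 11.2 km
A (-7.0, 1.0): 8.4 km

D, C, B, A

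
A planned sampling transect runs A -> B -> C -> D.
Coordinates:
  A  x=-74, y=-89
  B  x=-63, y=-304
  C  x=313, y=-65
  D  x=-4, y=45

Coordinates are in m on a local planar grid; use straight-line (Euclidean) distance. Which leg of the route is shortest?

A–B

Leg distances:
A→B: 215.3 m
B→C: 445.5 m
C→D: 335.5 m
The shortest leg is A–B at 215.3 m.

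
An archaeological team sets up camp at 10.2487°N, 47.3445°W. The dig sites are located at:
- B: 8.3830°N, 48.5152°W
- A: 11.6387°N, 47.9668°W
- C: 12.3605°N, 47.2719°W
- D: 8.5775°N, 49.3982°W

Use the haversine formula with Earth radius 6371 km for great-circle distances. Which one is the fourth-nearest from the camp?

Distance to each, sorted:
A: 168.8 km
C: 235.0 km
B: 244.0 km
D: 292.0 km
The fourth-nearest is D at 292.0 km.

D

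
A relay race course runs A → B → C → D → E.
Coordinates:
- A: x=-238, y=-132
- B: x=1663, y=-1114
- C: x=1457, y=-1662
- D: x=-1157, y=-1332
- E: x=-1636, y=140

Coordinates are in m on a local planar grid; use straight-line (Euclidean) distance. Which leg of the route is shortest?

B–C

Leg distances:
A→B: 2139.7 m
B→C: 585.4 m
C→D: 2634.7 m
D→E: 1548.0 m
The shortest leg is B–C at 585.4 m.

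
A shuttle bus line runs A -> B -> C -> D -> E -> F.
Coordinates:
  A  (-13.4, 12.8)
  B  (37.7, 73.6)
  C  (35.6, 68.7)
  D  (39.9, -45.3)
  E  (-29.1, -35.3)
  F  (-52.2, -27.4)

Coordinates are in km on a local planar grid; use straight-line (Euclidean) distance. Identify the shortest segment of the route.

Leg distances:
A→B: 79.4 km
B→C: 5.3 km
C→D: 114.1 km
D→E: 69.7 km
E→F: 24.4 km
The shortest leg is B–C at 5.3 km.

B–C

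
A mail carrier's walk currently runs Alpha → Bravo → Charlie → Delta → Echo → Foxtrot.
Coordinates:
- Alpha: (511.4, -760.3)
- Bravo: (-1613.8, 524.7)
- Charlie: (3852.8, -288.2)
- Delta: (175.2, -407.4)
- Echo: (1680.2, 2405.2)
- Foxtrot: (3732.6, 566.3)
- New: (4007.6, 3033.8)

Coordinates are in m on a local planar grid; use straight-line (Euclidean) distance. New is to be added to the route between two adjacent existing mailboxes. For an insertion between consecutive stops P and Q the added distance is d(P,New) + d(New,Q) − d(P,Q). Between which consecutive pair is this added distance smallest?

Added distance for inserting New between each consecutive pair:
Alpha–Bravo: 8831.8 m
Bravo–Charlie: 3954.8 m
Charlie–Delta: 4796.7 m
Delta–Echo: 4371.5 m
Echo–Foxtrot: 2137.9 m
Smallest added distance is 2137.9 m, inserting between Echo and Foxtrot.

between Echo and Foxtrot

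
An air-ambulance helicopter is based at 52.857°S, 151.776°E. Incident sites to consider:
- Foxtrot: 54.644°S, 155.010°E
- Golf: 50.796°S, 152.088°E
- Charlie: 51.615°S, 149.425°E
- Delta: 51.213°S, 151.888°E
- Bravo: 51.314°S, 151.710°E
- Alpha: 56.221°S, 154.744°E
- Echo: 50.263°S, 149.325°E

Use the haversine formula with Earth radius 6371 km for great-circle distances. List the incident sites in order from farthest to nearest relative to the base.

Alpha, Echo, Foxtrot, Golf, Charlie, Delta, Bravo

Distances from the base:
Alpha 56.221°S, 154.744°E: 420.1 km
Echo 50.263°S, 149.325°E: 334.5 km
Foxtrot 54.644°S, 155.010°E: 291.0 km
Golf 50.796°S, 152.088°E: 230.2 km
Charlie 51.615°S, 149.425°E: 211.4 km
Delta 51.213°S, 151.888°E: 183.0 km
Bravo 51.314°S, 151.710°E: 171.6 km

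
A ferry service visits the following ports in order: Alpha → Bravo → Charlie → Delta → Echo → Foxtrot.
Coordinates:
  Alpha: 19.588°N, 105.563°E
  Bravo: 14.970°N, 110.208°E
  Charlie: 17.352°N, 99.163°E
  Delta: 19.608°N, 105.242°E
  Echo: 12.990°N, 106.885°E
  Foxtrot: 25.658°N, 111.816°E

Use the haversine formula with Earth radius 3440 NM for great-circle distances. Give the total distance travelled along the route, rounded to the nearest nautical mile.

2627 NM

Leg distances:
Alpha→Bravo: 384.4 NM  (cumulative 384.4 NM)
Bravo→Charlie: 652.7 NM  (cumulative 1037.0 NM)
Charlie→Delta: 371.7 NM  (cumulative 1408.7 NM)
Delta→Echo: 408.4 NM  (cumulative 1817.1 NM)
Echo→Foxtrot: 810.0 NM  (cumulative 2627.1 NM)
Total route length ≈ 2627 NM.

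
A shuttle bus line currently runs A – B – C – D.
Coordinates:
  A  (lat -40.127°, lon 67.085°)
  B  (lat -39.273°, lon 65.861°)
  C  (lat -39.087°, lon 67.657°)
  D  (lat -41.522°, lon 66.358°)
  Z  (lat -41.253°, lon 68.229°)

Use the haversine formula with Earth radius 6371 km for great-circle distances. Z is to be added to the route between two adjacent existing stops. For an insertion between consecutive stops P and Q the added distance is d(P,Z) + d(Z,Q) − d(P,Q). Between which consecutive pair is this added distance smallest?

Added distance for inserting Z between each consecutive pair:
A–B: 314.7 km
B–C: 387.6 km
C–D: 112.3 km
Smallest added distance is 112.3 km, inserting between C and D.

between C and D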